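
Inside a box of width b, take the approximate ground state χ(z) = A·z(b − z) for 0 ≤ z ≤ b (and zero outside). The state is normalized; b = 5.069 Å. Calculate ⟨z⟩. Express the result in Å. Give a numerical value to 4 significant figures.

⟨z⟩ ≈ 2.535 Å

By definition ⟨z⟩ = ∫ z |χ(z)|² dz.
Evaluating both integrals, ⟨z⟩ = b/2.
Putting b = 5.069 gives 2.5345.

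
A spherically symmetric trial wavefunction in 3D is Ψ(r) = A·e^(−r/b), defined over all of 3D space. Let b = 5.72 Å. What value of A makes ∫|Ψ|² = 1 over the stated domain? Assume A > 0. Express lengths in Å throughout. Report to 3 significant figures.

A ≈ 0.0412 Å^(-3/2)

We need A² ∫|f|² 4πr² dr = 1, taking the integral from 0 to ∞.
With Ψ = A·e^(−r/b), the integral evaluates to A²·[π·b^3].
Setting this equal to 1 gives A² = 1/(π·b^3).
Plugging in b = 5.72 yields A = 0.04124.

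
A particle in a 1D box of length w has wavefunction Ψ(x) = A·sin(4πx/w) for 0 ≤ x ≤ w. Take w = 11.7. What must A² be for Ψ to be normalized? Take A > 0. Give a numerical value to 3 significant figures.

A^2 ≈ 0.171

We need A² ∫|f|² dx = 1, taking the integral from 0 to w.
Using sin²θ = (1 − cos 2θ)/2, carrying out the integral gives A² · w/2.
Hence A² = 1/[w/2].
Substituting w = 11.7 gives A² = 0.1709, so A = 0.4134.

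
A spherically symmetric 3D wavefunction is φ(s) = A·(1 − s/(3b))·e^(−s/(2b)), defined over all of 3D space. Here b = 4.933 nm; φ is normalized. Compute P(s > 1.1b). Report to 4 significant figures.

P ≈ 0.8340

With dV = 4πs²ds, the probability is ∫|φ|² dV over s > 1.1b.
A² is fixed by ∫₀^∞ 4πs²|φ|² ds = 1, i.e. A² = (8·π·b^3/3)^(−1).
Substituting u = s/b, A², 4π and the length scale all cancel in the ratio: P = ∫_{1.1}^{∞} u^2·(1 - u/3)^2·e^(-u) du / ∫_{0}^{∞} u^2·(1 - u/3)^2·e^(-u) du.
An antiderivative of u^2·(1 - u/3)^2·e^(-u) is (-u^4 + 2·u^3 - 3·u^2 - 6·u - 6)·e^(-u)/9; evaluating from 1.1 to ∞ gives ≈ 0.555972, while the full integral is 2/3.
Taking the ratio yields P = 0.83396.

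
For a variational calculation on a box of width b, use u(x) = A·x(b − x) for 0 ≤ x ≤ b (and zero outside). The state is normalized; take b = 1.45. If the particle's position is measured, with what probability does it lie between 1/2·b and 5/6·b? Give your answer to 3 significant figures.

P ≈ 0.465

P = ∫_{1/2·b}^{5/6·b} |u(x)|² dx.
The normalization integral ∫|u|²dx over the whole domain equals b^5/30·A², and A² cancels in the ratio.
Let t = x/b; then A² and the length scale cancel, so P = ∫_{1/2}^{5/6} t^2·(1 - t)^2 dt ÷ ∫_{0}^{1} t^2·(1 - t)^2 dt.
With ∫ t^2·(1 - t)^2 dt = t^3·(6·t^2 - 15·t + 10)/30 + C, the region integral is ≈ 0.015484 and the full one is 1/30.
Evaluating gives P = 301/648.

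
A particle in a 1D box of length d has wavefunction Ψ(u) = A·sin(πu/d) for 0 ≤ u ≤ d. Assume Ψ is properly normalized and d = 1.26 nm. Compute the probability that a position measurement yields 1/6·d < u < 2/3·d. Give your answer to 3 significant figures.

P ≈ 0.776

P = ∫_{1/6·d}^{2/3·d} |Ψ(u)|² du.
With A² fixed by ∫|Ψ|² = 1, i.e. A² = (d/2)^(−1), substitute and integrate.
In terms of t = u/d (A² and the length scale cancel between numerator and denominator), P = [∫_{1/6}^{2/3} sin(π·t)^2 dt] / [∫_{0}^{1} sin(π·t)^2 dt].
An antiderivative of sin(π·t)^2 is t/2 - sin(2·π·t)/(4·π); evaluating from 1/6 to 2/3 gives √(3)/(4·π) + 1/4, while the full integral is 1/2.
Evaluating gives P = (√(3) + π)/(2·π).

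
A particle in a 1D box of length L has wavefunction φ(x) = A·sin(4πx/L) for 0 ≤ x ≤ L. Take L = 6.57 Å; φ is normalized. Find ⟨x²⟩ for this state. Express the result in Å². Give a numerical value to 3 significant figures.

⟨x²⟩ = ∫ x^2 |φ|² dx over the full domain.
Evaluating both integrals, ⟨x²⟩ = -L^2/(32·π^2) + L^2/3.
Putting L = 6.57 gives 14.25.

⟨x^2⟩ ≈ 14.3 Å^2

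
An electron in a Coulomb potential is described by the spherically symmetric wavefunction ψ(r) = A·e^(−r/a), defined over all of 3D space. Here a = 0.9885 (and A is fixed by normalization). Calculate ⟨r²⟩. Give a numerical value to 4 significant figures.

⟨r^2⟩ ≈ 2.931

By definition ⟨r²⟩ = ∫ r^2 |ψ(r)|² 4πr² dr.
Since the A² factors cancel between numerator and denominator, ⟨r²⟩ = 3·a^2.
Putting a = 0.9885 gives 2.9314.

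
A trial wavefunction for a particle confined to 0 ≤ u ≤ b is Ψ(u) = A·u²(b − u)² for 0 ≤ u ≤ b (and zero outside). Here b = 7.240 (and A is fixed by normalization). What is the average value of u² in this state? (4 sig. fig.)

⟨u^2⟩ ≈ 14.30

⟨u²⟩ = ∫ u^2 |Ψ|² du over the full domain.
Expanding the polynomial and integrating term by term, since the A² factors cancel between numerator and denominator, ⟨u²⟩ = 3·b^2/11.
Putting b = 7.240 gives 14.296.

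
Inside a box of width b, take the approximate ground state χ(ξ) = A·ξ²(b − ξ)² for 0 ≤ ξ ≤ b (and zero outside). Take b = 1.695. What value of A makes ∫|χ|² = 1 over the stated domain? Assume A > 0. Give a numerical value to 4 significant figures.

A ≈ 2.336

We need A² ∫|f|² dξ = 1, taking the integral from 0 to b.
With χ = A·ξ²(b − ξ)², the integral evaluates to A²·[b^9/630].
So A² = (b^9/630)^(−1).
With b = 1.695: A² = 5.4552 and A = 2.3356.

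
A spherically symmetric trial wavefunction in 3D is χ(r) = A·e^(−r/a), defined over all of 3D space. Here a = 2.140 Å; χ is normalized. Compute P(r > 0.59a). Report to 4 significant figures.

P ≈ 0.8838

Integrate the radial probability density 4πr²|χ|² over r > 0.59a.
The full normalization integral is A²·[π·a^3] = 1, fixing A².
In terms of u = r/a (A², 4π and the length scale all cancel between numerator and denominator), P = [∫_{0.59}^{∞} u^2·e^(-2·u) du] / [∫_{0}^{∞} u^2·e^(-2·u) du].
An antiderivative of u^2·e^(-2·u) is -(2·u^2 + 2·u + 1)·e^(-2·u)/4; evaluating from 0.59 to ∞ gives ≈ 0.220949, while the full integral is 1/4.
The region integral divided by the full integral gives P = 0.88380.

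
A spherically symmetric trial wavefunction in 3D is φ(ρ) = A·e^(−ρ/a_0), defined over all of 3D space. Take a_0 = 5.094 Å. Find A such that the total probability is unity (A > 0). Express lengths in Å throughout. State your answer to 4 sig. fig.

A ≈ 0.04907 Å^(-3/2)

We need A² ∫|f|² 4πρ² dρ = 1, taking the integral from 0 to ∞.
With φ = A·e^(−ρ/a_0), the integral evaluates to A²·[π·a_0^3].
Substituting a_0 = 5.094 gives A² = 0.0024081, so A = 0.049072.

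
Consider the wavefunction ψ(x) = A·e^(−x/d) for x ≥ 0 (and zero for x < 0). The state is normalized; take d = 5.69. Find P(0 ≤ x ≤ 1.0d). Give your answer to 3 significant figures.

P ≈ 0.865

The probability is P = ∫ |ψ|² dx over [0, 1.0d].
Since A² = 1/(d/2), this is the region integral divided by the full normalization integral.
Let u = x/d; then A² and the length scale cancel, so P = ∫_{0}^{1.0} e^(-2·u) du ÷ ∫_{0}^{∞} e^(-2·u) du.
With ∫ e^(-2·u) du = -e^(-2·u)/2 + C, the region integral is 1/2 - e^(-2)/2 and the full one is 1/2.
Taking the ratio, P = 0.8647.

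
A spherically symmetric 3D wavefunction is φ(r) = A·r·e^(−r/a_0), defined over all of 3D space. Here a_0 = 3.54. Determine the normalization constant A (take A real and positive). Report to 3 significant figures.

We need A² ∫|f|² 4πr² dr = 1, taking the integral from 0 to ∞.
The angular integral contributes 4π, leaving ∫₀^∞ r²|φ|² dr.
With ∫₀^∞ r^4 e^(−αr) dr = 4!/α^5, carrying out the integral gives A² · 3·π·a_0^5.
So A² = (3·π·a_0^5)^(−1).
Plugging in a_0 = 3.54 yields A = 0.01382.

A ≈ 0.0138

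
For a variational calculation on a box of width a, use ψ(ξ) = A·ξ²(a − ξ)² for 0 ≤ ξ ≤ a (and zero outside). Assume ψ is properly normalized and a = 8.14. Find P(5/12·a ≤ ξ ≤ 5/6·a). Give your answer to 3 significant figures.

|ψ|² is the probability density, so P = ∫_{5/12·a}^{5/6·a} |ψ|² dξ.
The normalization integral ∫|ψ|²dξ over the whole domain equals a^9/630·A², and A² cancels in the ratio.
Let u = ξ/a; then A² and the length scale cancel, so P = ∫_{5/12}^{5/6} u^4·(1 - u)^4 du ÷ ∫_{0}^{1} u^4·(1 - u)^4 du.
Using ∫ u^4·(1 - u)^4 du = u^5·(70·u^4 - 315·u^3 + 540·u^2 - 420·u + 126)/630, the numerator is ≈ 0.0010932 and the denominator is 1/630.
This works out to P = 0.6887.

P ≈ 0.689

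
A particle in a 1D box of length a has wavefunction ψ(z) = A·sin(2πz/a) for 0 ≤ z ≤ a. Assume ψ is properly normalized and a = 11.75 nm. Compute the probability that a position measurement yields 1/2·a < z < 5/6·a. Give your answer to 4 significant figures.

P ≈ 0.4022

The probability is P = ∫ |ψ|² dz over [1/2·a, 5/6·a].
Since A² = 1/(a/2), this is the region integral divided by the full normalization integral.
In terms of u = z/a (A² and the length scale cancel between numerator and denominator), P = [∫_{1/2}^{5/6} sin(2·π·u)^2 du] / [∫_{0}^{1} sin(2·π·u)^2 du].
An antiderivative of sin(2·π·u)^2 is u/2 - sin(4·π·u)/(8·π); evaluating from 1/2 to 5/6 gives √(3)/(16·π) + 1/6, while the full integral is 1/2.
Evaluating gives P = (√(3)/8 + π/3)/π.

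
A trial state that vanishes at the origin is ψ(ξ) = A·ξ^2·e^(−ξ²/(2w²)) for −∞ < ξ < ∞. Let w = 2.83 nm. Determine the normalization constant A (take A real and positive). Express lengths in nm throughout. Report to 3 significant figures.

Require ∫ |ψ|² dξ = 1 over the whole domain.
Using the Gaussian integral ∫_{−∞}^{∞} e^(−αξ²) dξ = √(π/α), ∫|ψ|² dξ = A²·(3·√(π)·w^5/4).
Hence A² = 1/[3·√(π)·w^5/4].
Plugging in w = 2.83 yields A = 0.06437.

A ≈ 0.0644 nm^(-5/2)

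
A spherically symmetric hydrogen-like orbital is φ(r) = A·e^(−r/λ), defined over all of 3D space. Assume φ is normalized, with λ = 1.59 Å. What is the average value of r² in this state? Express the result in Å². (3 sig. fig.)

By definition ⟨r²⟩ = ∫ r^2 |φ(r)|² 4πr² dr.
Since the A² factors cancel between numerator and denominator, ⟨r²⟩ = 3·λ^2.
With λ = 1.59, ⟨r^2⟩ = 7.584.

⟨r^2⟩ ≈ 7.58 Å^2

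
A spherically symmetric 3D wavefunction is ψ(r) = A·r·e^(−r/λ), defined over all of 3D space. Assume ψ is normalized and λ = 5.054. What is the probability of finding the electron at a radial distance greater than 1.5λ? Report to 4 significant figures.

P ≈ 0.8153

P = ∫ |ψ|² 4πr² dr over r > 1.5λ.
A² is fixed by ∫₀^∞ 4πr²|ψ|² dr = 1, i.e. A² = (3·π·λ^5)^(−1).
In terms of u = r/λ (A², 4π and the length scale all cancel between numerator and denominator), P = [∫_{1.5}^{∞} u^4·e^(-2·u) du] / [∫_{0}^{∞} u^4·e^(-2·u) du].
Using ∫ u^4·e^(-2·u) du = -(u^4/2 + u^3 + 3·u^2/2 + 3·u/2 + 3/4)·e^(-2·u), the numerator is 393·e^(-3)/32 and the denominator is 3/4.
Taking the ratio yields P = 0.81526.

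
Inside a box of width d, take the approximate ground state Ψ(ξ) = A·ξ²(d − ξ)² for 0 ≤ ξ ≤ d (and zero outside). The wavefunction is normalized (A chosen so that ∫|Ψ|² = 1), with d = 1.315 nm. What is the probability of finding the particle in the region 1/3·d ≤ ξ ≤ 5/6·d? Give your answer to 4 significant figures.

P = ∫_{1/3·d}^{5/6·d} |Ψ(ξ)|² dξ.
The normalization integral ∫|Ψ|²dξ over the whole domain equals d^9/630·A², and A² cancels in the ratio.
Let u = ξ/d; then A² and the length scale cancel, so P = ∫_{1/3}^{5/6} u^4·(1 - u)^4 du ÷ ∫_{0}^{1} u^4·(1 - u)^4 du.
An antiderivative of u^4·(1 - u)^4 is u^5·(70·u^4 - 315·u^3 + 540·u^2 - 420·u + 126)/630; evaluating from 1/3 to 5/6 gives ≈ 0.00134318, while the full integral is 1/630.
The result is P = 0.84620.

P ≈ 0.8462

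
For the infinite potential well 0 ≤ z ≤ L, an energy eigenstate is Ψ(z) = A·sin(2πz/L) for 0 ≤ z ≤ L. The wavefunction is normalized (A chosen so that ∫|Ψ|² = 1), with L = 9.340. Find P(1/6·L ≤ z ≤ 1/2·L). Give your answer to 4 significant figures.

P = ∫_{1/6·L}^{1/2·L} |Ψ(z)|² dz.
With A² fixed by ∫|Ψ|² = 1, i.e. A² = (L/2)^(−1), substitute and integrate.
In terms of u = z/L (A² and the length scale cancel between numerator and denominator), P = [∫_{1/6}^{1/2} sin(2·π·u)^2 du] / [∫_{0}^{1} sin(2·π·u)^2 du].
Using ∫ sin(2·π·u)^2 du = u/2 - sin(4·π·u)/(8·π), the numerator is √(3)/(16·π) + 1/6 and the denominator is 1/2.
The result is P = (√(3)/8 + π/3)/π.

P ≈ 0.4022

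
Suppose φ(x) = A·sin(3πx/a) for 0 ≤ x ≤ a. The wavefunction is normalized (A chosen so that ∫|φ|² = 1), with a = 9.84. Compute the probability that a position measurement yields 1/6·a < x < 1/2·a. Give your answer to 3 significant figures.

P = ∫_{1/6·a}^{1/2·a} |φ(x)|² dx.
With A² fixed by ∫|φ|² = 1, i.e. A² = (a/2)^(−1), substitute and integrate.
Let u = x/a; then A² and the length scale cancel, so P = ∫_{1/6}^{1/2} sin(3·π·u)^2 du ÷ ∫_{0}^{1} sin(3·π·u)^2 du.
With ∫ sin(3·π·u)^2 du = u/2 - sin(6·π·u)/(12·π) + C, the region integral is 1/6 and the full one is 1/2.
The result is P = 1/3.

P ≈ 0.333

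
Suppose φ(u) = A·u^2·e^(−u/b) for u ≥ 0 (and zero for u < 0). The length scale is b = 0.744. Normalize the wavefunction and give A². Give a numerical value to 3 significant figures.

We need A² ∫|f|² du = 1, taking the integral from 0 to ∞.
With ∫₀^∞ u^4 e^(−αu) du = 4!/α^5, carrying out the integral gives A² · 3·b^5/4.
Plugging in b = 0.744 yields A = 2.418.

A^2 ≈ 5.85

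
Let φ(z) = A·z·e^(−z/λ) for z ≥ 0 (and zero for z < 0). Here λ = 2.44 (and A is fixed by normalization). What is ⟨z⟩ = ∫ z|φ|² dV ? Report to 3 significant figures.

⟨z⟩ ≈ 3.66

⟨z⟩ = ∫ z |φ|² dz over the full domain.
Using ∫₀^∞ zⁿ e^(−αz) dz = n!/αⁿ⁺¹, since the A² factors cancel between numerator and denominator, ⟨z⟩ = 3·λ/2.
Putting λ = 2.44 gives 3.660.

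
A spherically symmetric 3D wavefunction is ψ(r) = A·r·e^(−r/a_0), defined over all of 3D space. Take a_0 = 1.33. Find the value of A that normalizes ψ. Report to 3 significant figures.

A ≈ 0.160

The normalization condition is ∫|ψ|² 4πr² dr = 1 from 0 to ∞.
The integral (without the A² prefactor) comes out to 3·π·a_0^5.
With a_0 = 1.33: A² = 0.02550 and A = 0.1597.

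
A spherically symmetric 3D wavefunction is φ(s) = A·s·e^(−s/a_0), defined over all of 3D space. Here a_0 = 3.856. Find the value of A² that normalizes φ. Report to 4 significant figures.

Normalization requires ∫|φ|² 4πs² ds = 1, integrated from 0 to ∞.
(Spherical symmetry: dV = 4πs² ds.)
∫|φ|² 4πs² ds = A²·(3·π·a_0^5).
Plugging in a_0 = 3.856 yields A = 0.011156.

A^2 ≈ 0.0001245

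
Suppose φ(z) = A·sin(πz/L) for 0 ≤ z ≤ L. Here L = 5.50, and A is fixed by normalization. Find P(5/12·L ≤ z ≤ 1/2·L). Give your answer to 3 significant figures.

P ≈ 0.163

P = ∫_{5/12·L}^{1/2·L} |φ(z)|² dz.
The normalization integral ∫|φ|²dz over the whole domain equals L/2·A², and A² cancels in the ratio.
Let u = z/L; then A² and the length scale cancel, so P = ∫_{5/12}^{1/2} sin(π·u)^2 du ÷ ∫_{0}^{1} sin(π·u)^2 du.
With ∫ sin(π·u)^2 du = u/2 - sin(2·π·u)/(4·π) + C, the region integral is 1/(8·π) + 1/24 and the full one is 1/2.
Evaluating gives P = (3 + π)/(12·π).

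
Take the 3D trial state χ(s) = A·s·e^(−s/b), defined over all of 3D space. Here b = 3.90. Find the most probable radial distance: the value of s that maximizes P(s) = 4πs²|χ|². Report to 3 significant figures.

Set d/ds [P(s) = 4πs²|χ|²] = 0 and solve for s > 0.
Solving yields s = 2·b.
With b = 3.90, the most probable radial distance is 7.800.

s ≈ 7.80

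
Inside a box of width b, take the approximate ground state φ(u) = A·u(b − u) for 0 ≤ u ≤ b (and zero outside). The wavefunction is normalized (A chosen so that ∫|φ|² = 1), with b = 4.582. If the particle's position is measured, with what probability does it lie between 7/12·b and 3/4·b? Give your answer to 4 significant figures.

P ≈ 0.2431

The probability is P = ∫ |φ|² du over [7/12·b, 3/4·b].
Since A² = 1/(b^5/30), this is the region integral divided by the full normalization integral.
Let t = u/b; then A² and the length scale cancel, so P = ∫_{7/12}^{3/4} t^2·(1 - t)^2 dt ÷ ∫_{0}^{1} t^2·(1 - t)^2 dt.
With ∫ t^2·(1 - t)^2 dt = t^3·(6·t^2 - 15·t + 10)/30 + C, the region integral is ≈ 0.00810346 and the full one is 1/30.
Evaluating gives P = 0.24310.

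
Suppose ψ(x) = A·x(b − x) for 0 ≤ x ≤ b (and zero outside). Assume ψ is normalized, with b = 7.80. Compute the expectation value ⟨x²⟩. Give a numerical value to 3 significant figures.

The expectation value is the |ψ|²-weighted average of x^2: ∫ x^2|ψ|² dx.
Expanding the polynomial and integrating term by term, the ratio of the moment integral to the normalization integral gives ⟨x²⟩ = 2·b^2/7.
Putting b = 7.80 gives 17.38.

⟨x^2⟩ ≈ 17.4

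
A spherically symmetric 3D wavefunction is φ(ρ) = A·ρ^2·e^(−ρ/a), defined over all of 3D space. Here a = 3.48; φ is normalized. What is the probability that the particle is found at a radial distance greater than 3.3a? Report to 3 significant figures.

With dV = 4πρ²dρ, the probability is ∫|φ|² dV over ρ > 3.3a.
Normalization gives A² = 1/(45·π·a^7/2).
In terms of u = ρ/a (A², 4π and the length scale all cancel between numerator and denominator), P = [∫_{3.3}^{∞} u^6·e^(-2·u) du] / [∫_{0}^{∞} u^6·e^(-2·u) du].
Using ∫ u^6·e^(-2·u) du = -(4·u^6 + 12·u^5 + 30·u^4 + 60·u^3 + 90·u^2 + 90·u + 45)·e^(-2·u)/8, the numerator is ≈ 2.8735 and the denominator is 45/8.
Taking the ratio yields P = 0.5108.

P ≈ 0.511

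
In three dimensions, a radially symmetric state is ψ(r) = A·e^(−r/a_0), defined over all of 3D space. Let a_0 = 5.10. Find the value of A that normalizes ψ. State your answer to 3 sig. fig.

Require ∫ |ψ|² 4πr² dr = 1 over the whole domain.
Using ∫₀^∞ rⁿ e^(−αr) dr = n!/αⁿ⁺¹, carrying out the integral gives A² · π·a_0^3.
So A² = (π·a_0^3)^(−1).
Substituting a_0 = 5.10 gives A² = 0.002400, so A = 0.04899.

A ≈ 0.0490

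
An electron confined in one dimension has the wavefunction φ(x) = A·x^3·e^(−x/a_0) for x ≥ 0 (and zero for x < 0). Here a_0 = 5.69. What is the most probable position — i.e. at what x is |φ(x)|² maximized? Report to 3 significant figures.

x ≈ 17.1

Set d/dx [|φ(x)|²] = 0 and solve for x > 0.
This gives x = 3·a_0.
With a_0 = 5.69, the most probable position is 17.07.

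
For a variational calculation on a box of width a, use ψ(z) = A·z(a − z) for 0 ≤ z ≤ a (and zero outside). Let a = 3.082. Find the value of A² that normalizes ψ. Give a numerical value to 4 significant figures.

Normalization requires ∫|ψ|² dz = 1, integrated from 0 to a.
Expanding the polynomial and integrating term by term, with ψ = A·z(a − z), the integral evaluates to A²·[a^5/30].
Setting this equal to 1 gives A² = 1/(a^5/30).
Plugging in a = 3.082 yields A = 0.32846.

A^2 ≈ 0.1079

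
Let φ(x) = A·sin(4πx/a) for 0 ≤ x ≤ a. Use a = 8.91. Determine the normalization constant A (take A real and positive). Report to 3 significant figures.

The normalization condition is ∫|φ|² dx = 1 from 0 to a.
∫|φ|² dx = A²·(a/2).
Substituting a = 8.91 gives A² = 0.2245, so A = 0.4738.

A ≈ 0.474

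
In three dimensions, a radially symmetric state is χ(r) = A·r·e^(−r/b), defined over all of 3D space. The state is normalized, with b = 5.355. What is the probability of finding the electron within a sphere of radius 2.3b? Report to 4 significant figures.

P = ∫ |χ|² 4πr² dr over r ≤ 2.3b.
Normalization gives A² = 1/(3·π·b^5).
Let u = r/b; then A², 4π and the length scale all cancel, so P = ∫_{0}^{2.3} u^4·e^(-2·u) du ÷ ∫_{0}^{∞} u^4·e^(-2·u) du.
Using ∫ u^4·e^(-2·u) du = -(u^4/2 + u^3 + 3·u^2/2 + 3·u/2 + 3/4)·e^(-2·u), the numerator is ≈ 0.365074 and the denominator is 3/4.
The region integral divided by the full integral gives P = 0.48677.

P ≈ 0.4868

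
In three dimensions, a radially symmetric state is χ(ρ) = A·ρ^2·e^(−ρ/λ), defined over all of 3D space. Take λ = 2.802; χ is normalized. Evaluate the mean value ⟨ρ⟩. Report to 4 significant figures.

⟨ρ⟩ ≈ 9.807

⟨ρ⟩ = ∫ ρ |χ|² 4πρ² dρ over the full domain.
Since the A² factors cancel between numerator and denominator, ⟨ρ⟩ = 7·λ/2.
Putting λ = 2.802 gives 9.8070.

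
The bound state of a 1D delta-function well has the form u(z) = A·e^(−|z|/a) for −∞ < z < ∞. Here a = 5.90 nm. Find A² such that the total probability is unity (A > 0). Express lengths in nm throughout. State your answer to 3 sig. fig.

A^2 ≈ 0.169 nm^(-1)

Normalization requires ∫|u|² dz = 1, integrated from −∞ to ∞.
With ∫₀^∞ z^0 e^(−αz) dz = 0!/α^1, ∫|u|² dz = A²·(a).
Hence A² = 1/[a].
Substituting a = 5.90 gives A² = 0.1695, so A = 0.4117.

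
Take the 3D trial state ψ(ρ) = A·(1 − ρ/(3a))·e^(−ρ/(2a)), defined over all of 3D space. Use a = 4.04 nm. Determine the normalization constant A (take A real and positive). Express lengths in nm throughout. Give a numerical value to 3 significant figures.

The normalization condition is ∫|ψ|² 4πρ² dρ = 1 from 0 to ∞.
In 3D with spherical symmetry the volume element is 4πρ² dρ.
With ∫₀^∞ ρ^4 e^(−αρ) dρ = 4!/α^5, with ψ = A·(1 − ρ/(3a))·e^(−ρ/(2a)), the integral evaluates to A²·[8·π·a^3/3].
Hence A² = 1/[8·π·a^3/3].
Substituting a = 4.04 gives A² = 0.001810, so A = 0.04255.

A ≈ 0.0425 nm^(-3/2)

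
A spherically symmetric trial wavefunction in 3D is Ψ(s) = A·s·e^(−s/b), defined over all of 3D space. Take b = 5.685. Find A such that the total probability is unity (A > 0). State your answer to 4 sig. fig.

A ≈ 0.004227

Normalization requires ∫|Ψ|² 4πs² ds = 1, integrated from 0 to ∞.
With ∫₀^∞ s^4 e^(−αs) ds = 4!/α^5, ∫|Ψ|² 4πs² ds = A²·(3·π·b^5).
Hence A² = 1/[3·π·b^5].
Substituting b = 5.685 gives A² = 0.000017868, so A = 0.0042271.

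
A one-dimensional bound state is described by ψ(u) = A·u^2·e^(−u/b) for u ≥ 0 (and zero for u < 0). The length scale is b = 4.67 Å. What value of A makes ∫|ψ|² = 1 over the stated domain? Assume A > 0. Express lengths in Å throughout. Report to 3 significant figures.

A ≈ 0.0245 Å^(-5/2)

Normalization requires ∫|ψ|² du = 1, integrated from 0 to ∞.
Carrying out the integral gives A² · 3·b^5/4.
Setting this equal to 1 gives A² = 1/(3·b^5/4).
With b = 4.67: A² = 0.0006003 and A = 0.02450.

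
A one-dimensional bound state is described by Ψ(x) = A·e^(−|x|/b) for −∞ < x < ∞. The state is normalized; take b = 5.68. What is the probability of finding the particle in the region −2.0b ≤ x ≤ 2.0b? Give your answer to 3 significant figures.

P ≈ 0.982

|Ψ|² is the probability density, so P = ∫_{−2.0b}^{2.0b} |Ψ|² dx.
With A² fixed by ∫|Ψ|² = 1, i.e. A² = (b)^(−1), substitute and integrate.
Both integrals are even about x = 0, so only the x ≥ 0 halves are needed (the factors of 2 cancel). In terms of u = x/b (A² and the length scale cancel between numerator and denominator), P = [∫_{0}^{2.0} e^(-2·u) du] / [∫_{0}^{∞} e^(-2·u) du].
Using ∫ e^(-2·u) du = -e^(-2·u)/2, the numerator is 1/2 - e^(-4)/2 and the denominator is 1/2.
Evaluating gives P = 0.9817.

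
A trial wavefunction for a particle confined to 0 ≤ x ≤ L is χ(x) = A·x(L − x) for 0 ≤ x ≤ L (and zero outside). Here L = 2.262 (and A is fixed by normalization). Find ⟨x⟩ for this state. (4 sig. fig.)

The expectation value is the |χ|²-weighted average of x: ∫ x|χ|² dx.
Since the A² factors cancel between numerator and denominator, ⟨x⟩ = L/2.
With L = 2.262, ⟨x⟩ = 1.1310.

⟨x⟩ ≈ 1.131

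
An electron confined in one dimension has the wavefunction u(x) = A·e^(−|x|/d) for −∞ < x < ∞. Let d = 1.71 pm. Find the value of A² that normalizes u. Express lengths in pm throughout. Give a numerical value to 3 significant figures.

Normalization requires ∫|u|² dx = 1, integrated from −∞ to ∞.
With ∫₀^∞ x^0 e^(−αx) dx = 0!/α^1, ∫|u|² dx = A²·(d).
Plugging in d = 1.71 yields A = 0.7647.

A^2 ≈ 0.585 pm^(-1)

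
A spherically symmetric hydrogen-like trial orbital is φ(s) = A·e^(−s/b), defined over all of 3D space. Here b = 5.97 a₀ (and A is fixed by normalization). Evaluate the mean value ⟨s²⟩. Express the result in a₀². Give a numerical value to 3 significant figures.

By definition ⟨s²⟩ = ∫ s^2 |φ(s)|² 4πs² ds.
Since the A² factors cancel between numerator and denominator, ⟨s²⟩ = 3·b^2.
With b = 5.97, ⟨s^2⟩ = 106.9.

⟨s^2⟩ ≈ 107 a₀^2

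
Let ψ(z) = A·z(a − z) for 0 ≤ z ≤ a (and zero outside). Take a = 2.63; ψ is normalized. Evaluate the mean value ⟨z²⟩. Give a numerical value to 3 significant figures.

⟨z^2⟩ ≈ 1.98

By definition ⟨z²⟩ = ∫ z^2 |ψ(z)|² dz.
Expanding the polynomial and integrating term by term, since the A² factors cancel between numerator and denominator, ⟨z²⟩ = 2·a^2/7.
Putting a = 2.63 gives 1.976.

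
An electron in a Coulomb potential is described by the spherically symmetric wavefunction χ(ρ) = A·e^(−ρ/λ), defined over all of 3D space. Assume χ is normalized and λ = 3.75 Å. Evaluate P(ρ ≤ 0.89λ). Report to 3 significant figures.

P ≈ 0.264

With dV = 4πρ²dρ, the probability is ∫|χ|² dV over ρ ≤ 0.89λ.
The full normalization integral is A²·[π·λ^3] = 1, fixing A².
In terms of u = ρ/λ (A², 4π and the length scale all cancel between numerator and denominator), P = [∫_{0}^{0.89} u^2·e^(-2·u) du] / [∫_{0}^{∞} u^2·e^(-2·u) du].
With ∫ u^2·e^(-2·u) du = -(2·u^2 + 2·u + 1)·e^(-2·u)/4 + C, the region integral is ≈ 0.066007 and the full one is 1/4.
Taking the ratio yields P = 0.2640.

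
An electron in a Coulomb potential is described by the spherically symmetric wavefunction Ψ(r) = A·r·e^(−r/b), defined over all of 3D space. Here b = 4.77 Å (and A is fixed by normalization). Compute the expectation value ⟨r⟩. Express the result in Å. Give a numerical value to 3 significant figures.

By definition ⟨r⟩ = ∫ r |Ψ(r)|² 4πr² dr.
Since the A² factors cancel between numerator and denominator, ⟨r⟩ = 5·b/2.
With b = 4.77, ⟨r⟩ = 11.93.

⟨r⟩ ≈ 11.9 Å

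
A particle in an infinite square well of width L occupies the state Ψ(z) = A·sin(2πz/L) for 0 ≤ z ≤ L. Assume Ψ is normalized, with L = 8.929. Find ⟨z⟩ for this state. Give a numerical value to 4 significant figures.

⟨z⟩ ≈ 4.465

By definition ⟨z⟩ = ∫ z |Ψ(z)|² dz.
Evaluating both integrals, ⟨z⟩ = L/2.
With L = 8.929, ⟨z⟩ = 4.4645.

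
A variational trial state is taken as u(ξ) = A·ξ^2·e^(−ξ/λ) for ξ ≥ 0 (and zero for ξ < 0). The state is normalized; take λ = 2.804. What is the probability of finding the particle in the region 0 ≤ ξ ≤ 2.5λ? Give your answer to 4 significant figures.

|u|² is the probability density, so P = ∫_{0}^{2.5λ} |u|² dξ.
The normalization integral ∫|u|²dξ over the whole domain equals 3·λ^5/4·A², and A² cancels in the ratio.
Substituting t = ξ/λ, A² and the length scale cancel in the ratio: P = ∫_{0}^{2.5} t^4·e^(-2·t) dt / ∫_{0}^{∞} t^4·e^(-2·t) dt.
Using ∫ t^4·e^(-2·t) dt = -(t^4/2 + t^3 + 3·t^2/2 + 3·t/2 + 3/4)·e^(-2·t), the numerator is 3/4 - 1569·e^(-5)/32 and the denominator is 3/4.
The result is P = 0.55951.

P ≈ 0.5595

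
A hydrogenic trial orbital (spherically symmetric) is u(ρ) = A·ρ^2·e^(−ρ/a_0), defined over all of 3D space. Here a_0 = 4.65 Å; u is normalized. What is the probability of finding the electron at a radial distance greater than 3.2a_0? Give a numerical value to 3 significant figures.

P ≈ 0.542

P = ∫ |u|² 4πρ² dρ over ρ > 3.2a_0.
The full normalization integral is A²·[45·π·a_0^7/2] = 1, fixing A².
Let t = ρ/a_0; then A², 4π and the length scale all cancel, so P = ∫_{3.2}^{∞} t^6·e^(-2·t) dt ÷ ∫_{0}^{∞} t^6·e^(-2·t) dt.
An antiderivative of t^6·e^(-2·t) is -(4·t^6 + 12·t^5 + 30·t^4 + 60·t^3 + 90·t^2 + 90·t + 45)·e^(-2·t)/8; evaluating from 3.2 to ∞ gives ≈ 3.0506, while the full integral is 45/8.
The region integral divided by the full integral gives P = 0.5423.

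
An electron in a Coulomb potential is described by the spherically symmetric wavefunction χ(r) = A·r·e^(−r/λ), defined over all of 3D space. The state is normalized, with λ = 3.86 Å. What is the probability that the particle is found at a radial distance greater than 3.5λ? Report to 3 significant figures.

P = ∫ |χ|² 4πr² dr over r > 3.5λ.
A² is fixed by ∫₀^∞ 4πr²|χ|² dr = 1, i.e. A² = (3·π·λ^5)^(−1).
In terms of u = r/λ (A², 4π and the length scale all cancel between numerator and denominator), P = [∫_{3.5}^{∞} u^4·e^(-2·u) du] / [∫_{0}^{∞} u^4·e^(-2·u) du].
An antiderivative of u^4·e^(-2·u) is -(u^4/2 + u^3 + 3·u^2/2 + 3·u/2 + 3/4)·e^(-2·u); evaluating from 3.5 to ∞ gives 4553·e^(-7)/32, while the full integral is 3/4.
Taking the ratio yields P = 0.1730.

P ≈ 0.173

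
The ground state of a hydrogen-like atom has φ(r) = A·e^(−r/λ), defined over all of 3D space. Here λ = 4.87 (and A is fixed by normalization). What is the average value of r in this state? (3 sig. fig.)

By definition ⟨r⟩ = ∫ r |φ(r)|² 4πr² dr.
Recall ∫₀^∞ r^m e^(−r/β) dr = m!·β^(m+1), evaluating both integrals, ⟨r⟩ = 3·λ/2.
Putting λ = 4.87 gives 7.305.

⟨r⟩ ≈ 7.31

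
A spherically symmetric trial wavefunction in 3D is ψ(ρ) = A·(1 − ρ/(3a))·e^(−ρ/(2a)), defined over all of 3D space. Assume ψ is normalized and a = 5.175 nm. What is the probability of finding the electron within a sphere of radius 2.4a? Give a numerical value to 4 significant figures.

Integrate the radial probability density 4πρ²|ψ|² over ρ ≤ 2.4a.
A² is fixed by ∫₀^∞ 4πρ²|ψ|² dρ = 1, i.e. A² = (8·π·a^3/3)^(−1).
In terms of u = ρ/a (A², 4π and the length scale all cancel between numerator and denominator), P = [∫_{0}^{2.4} u^2·(1 - u/3)^2·e^(-u) du] / [∫_{0}^{∞} u^2·(1 - u/3)^2·e^(-u) du].
Using ∫ u^2·(1 - u/3)^2·e^(-u) du = (-u^4 + 2·u^3 - 3·u^2 - 6·u - 6)·e^(-u)/9, the numerator is 2/3 - 9002·e^(-12/5)/1875 and the denominator is 2/3.
The region integral divided by the full integral gives P = 0.34669.

P ≈ 0.3467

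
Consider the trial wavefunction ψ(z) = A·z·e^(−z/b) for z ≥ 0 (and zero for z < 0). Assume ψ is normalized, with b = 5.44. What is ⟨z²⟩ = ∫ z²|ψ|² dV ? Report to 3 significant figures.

⟨z²⟩ = ∫ z^2 |ψ|² dz over the full domain.
Using ∫₀^∞ zⁿ e^(−αz) dz = n!/αⁿ⁺¹, since the A² factors cancel between numerator and denominator, ⟨z²⟩ = 3·b^2.
With b = 5.44, ⟨z^2⟩ = 88.78.

⟨z^2⟩ ≈ 88.8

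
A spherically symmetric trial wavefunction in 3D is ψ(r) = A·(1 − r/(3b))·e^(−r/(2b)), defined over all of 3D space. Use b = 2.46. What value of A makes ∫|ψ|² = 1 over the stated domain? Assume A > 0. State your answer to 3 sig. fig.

We need A² ∫|f|² 4πr² dr = 1, taking the integral from 0 to ∞.
(Spherical symmetry: dV = 4πr² dr.)
Recall ∫₀^∞ r^m e^(−r/β) dr = m!·β^(m+1), carrying out the integral gives A² · 8·π·b^3/3.
Setting this equal to 1 gives A² = 1/(8·π·b^3/3).
Plugging in b = 2.46 yields A = 0.08954.

A ≈ 0.0895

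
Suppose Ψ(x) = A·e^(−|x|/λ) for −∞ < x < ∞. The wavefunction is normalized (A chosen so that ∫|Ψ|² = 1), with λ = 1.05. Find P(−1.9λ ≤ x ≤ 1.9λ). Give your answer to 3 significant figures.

|Ψ|² is the probability density, so P = ∫_{−1.9λ}^{1.9λ} |Ψ|² dx.
Since A² = 1/(λ), this is the region integral divided by the full normalization integral.
By symmetry take twice the x ≥ 0 contribution in numerator and denominator; the 2's cancel. In terms of u = x/λ (A² and the length scale cancel between numerator and denominator), P = [∫_{0}^{1.9} e^(-2·u) du] / [∫_{0}^{∞} e^(-2·u) du].
An antiderivative of e^(-2·u) is -e^(-2·u)/2; evaluating from 0 to 1.9 gives 1/2 - e^(-19/5)/2, while the full integral is 1/2.
This works out to P = 0.9776.

P ≈ 0.978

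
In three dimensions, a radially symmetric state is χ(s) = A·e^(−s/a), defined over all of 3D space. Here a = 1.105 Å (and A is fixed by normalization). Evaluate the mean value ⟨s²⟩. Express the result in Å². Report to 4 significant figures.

By definition ⟨s²⟩ = ∫ s^2 |χ(s)|² 4πs² ds.
Using ∫₀^∞ sⁿ e^(−αs) ds = n!/αⁿ⁺¹, since the A² factors cancel between numerator and denominator, ⟨s²⟩ = 3·a^2.
With a = 1.105, ⟨s^2⟩ = 3.6631.

⟨s^2⟩ ≈ 3.663 Å^2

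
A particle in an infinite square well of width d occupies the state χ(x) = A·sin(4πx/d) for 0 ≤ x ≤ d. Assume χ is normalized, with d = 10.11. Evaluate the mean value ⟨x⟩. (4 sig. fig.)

⟨x⟩ = ∫ x |χ|² dx over the full domain.
Since the A² factors cancel between numerator and denominator, ⟨x⟩ = d/2.
With d = 10.11, ⟨x⟩ = 5.0550.

⟨x⟩ ≈ 5.055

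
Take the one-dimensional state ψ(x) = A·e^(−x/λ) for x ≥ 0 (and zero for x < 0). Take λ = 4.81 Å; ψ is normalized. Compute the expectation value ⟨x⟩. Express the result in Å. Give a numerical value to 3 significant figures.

⟨x⟩ ≈ 2.41 Å

The expectation value is the |ψ|²-weighted average of x: ∫ x|ψ|² dx.
Evaluating both integrals, ⟨x⟩ = λ/2.
With λ = 4.81, ⟨x⟩ = 2.405.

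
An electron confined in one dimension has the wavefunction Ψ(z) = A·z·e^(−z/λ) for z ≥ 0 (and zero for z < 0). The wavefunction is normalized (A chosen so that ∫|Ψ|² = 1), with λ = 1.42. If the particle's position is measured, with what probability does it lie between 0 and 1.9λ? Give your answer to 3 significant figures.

P ≈ 0.731

P = ∫_{0}^{1.9λ} |Ψ(z)|² dz.
The normalization integral ∫|Ψ|²dz over the whole domain equals λ^3/4·A², and A² cancels in the ratio.
Substituting u = z/λ, A² and the length scale cancel in the ratio: P = ∫_{0}^{1.9} u^2·e^(-2·u) du / ∫_{0}^{∞} u^2·e^(-2·u) du.
With ∫ u^2·e^(-2·u) du = -(2·u^2 + 2·u + 1)·e^(-2·u)/4 + C, the region integral is 1/4 - 601·e^(-19/5)/200 and the full one is 1/4.
The result is P = 0.7311.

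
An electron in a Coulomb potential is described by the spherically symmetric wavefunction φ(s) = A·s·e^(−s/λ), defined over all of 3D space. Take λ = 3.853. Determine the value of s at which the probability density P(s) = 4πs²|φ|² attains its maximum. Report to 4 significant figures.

s ≈ 7.706

Differentiate P(s) = 4πs²|φ|² with respect to s and set to zero.
This gives s = 2·λ.
With λ = 3.853, the most probable radial distance is 7.7060.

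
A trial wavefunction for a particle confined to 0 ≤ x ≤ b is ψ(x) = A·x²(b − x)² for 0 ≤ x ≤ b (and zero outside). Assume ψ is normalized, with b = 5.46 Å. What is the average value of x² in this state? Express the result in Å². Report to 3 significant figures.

⟨x²⟩ = ∫ x^2 |ψ|² dx over the full domain.
Expanding the polynomial and integrating term by term, the ratio of the moment integral to the normalization integral gives ⟨x²⟩ = 3·b^2/11.
Putting b = 5.46 gives 8.130.

⟨x^2⟩ ≈ 8.13 Å^2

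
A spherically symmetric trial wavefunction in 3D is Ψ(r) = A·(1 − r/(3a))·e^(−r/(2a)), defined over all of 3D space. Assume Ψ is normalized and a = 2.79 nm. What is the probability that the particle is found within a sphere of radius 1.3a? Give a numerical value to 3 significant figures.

Integrate the radial probability density 4πr²|Ψ|² over r ≤ 1.3a.
Normalization gives A² = 1/(8·π·a^3/3).
Let u = r/a; then A², 4π and the length scale all cancel, so P = ∫_{0}^{1.3} u^2·(1 - u/3)^2·e^(-u) du ÷ ∫_{0}^{∞} u^2·(1 - u/3)^2·e^(-u) du.
Using ∫ u^2·(1 - u/3)^2·e^(-u) du = (-u^4 + 2·u^3 - 3·u^2 - 6·u - 6)·e^(-u)/9, the numerator is ≈ 0.14183 and the denominator is 2/3.
This evaluates to P = 0.2127.

P ≈ 0.213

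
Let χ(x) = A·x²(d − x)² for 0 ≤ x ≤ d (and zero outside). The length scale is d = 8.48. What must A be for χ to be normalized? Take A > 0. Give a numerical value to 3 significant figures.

Require ∫ |χ|² dx = 1 over the whole domain.
Expanding the polynomial and integrating term by term, the integral (without the A² prefactor) comes out to d^9/630.
Plugging in d = 8.48 yields A = 0.001667.

A ≈ 0.00167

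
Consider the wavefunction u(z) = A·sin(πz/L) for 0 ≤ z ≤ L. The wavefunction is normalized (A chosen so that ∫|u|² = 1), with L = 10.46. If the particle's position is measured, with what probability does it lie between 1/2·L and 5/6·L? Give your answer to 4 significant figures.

|u|² is the probability density, so P = ∫_{1/2·L}^{5/6·L} |u|² dz.
Since A² = 1/(L/2), this is the region integral divided by the full normalization integral.
Let t = z/L; then A² and the length scale cancel, so P = ∫_{1/2}^{5/6} sin(π·t)^2 dt ÷ ∫_{0}^{1} sin(π·t)^2 dt.
An antiderivative of sin(π·t)^2 is t/2 - sin(2·π·t)/(4·π); evaluating from 1/2 to 5/6 gives √(3)/(8·π) + 1/6, while the full integral is 1/2.
This works out to P = (√(3)/4 + π/3)/π.

P ≈ 0.4712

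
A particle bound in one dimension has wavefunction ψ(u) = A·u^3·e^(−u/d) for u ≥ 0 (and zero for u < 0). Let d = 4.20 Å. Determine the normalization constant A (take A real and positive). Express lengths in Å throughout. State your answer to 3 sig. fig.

We need A² ∫|f|² du = 1, taking the integral from 0 to ∞.
∫|ψ|² du = A²·(45·d^7/8).
So A² = (45·d^7/8)^(−1).
Plugging in d = 4.20 yields A = 0.002777.

A ≈ 0.00278 Å^(-7/2)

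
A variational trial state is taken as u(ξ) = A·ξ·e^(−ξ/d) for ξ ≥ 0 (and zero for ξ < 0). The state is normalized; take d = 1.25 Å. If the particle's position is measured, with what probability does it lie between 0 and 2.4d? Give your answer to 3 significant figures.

P ≈ 0.857

P = ∫_{0}^{2.4d} |u(ξ)|² dξ.
The normalization integral ∫|u|²dξ over the whole domain equals d^3/4·A², and A² cancels in the ratio.
In terms of t = ξ/d (A² and the length scale cancel between numerator and denominator), P = [∫_{0}^{2.4} t^2·e^(-2·t) dt] / [∫_{0}^{∞} t^2·e^(-2·t) dt].
Using ∫ t^2·e^(-2·t) dt = -(2·t^2 + 2·t + 1)·e^(-2·t)/4, the numerator is 1/4 - 433·e^(-24/5)/100 and the denominator is 1/4.
Evaluating gives P = 0.8575.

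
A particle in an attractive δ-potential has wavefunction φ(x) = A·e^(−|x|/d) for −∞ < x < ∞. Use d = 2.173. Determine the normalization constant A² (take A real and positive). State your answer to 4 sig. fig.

A^2 ≈ 0.4602

We need A² ∫|f|² dx = 1, taking the integral from −∞ to ∞.
Using ∫₀^∞ xⁿ e^(−αx) dx = n!/αⁿ⁺¹, carrying out the integral gives A² · d.
Setting this equal to 1 gives A² = 1/(d).
With d = 2.173: A² = 0.46019 and A = 0.67838.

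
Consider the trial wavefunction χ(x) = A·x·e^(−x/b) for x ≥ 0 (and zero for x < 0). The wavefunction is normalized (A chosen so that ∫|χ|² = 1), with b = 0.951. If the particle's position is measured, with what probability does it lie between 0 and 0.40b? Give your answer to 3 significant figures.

P ≈ 0.0474

P = ∫_{0}^{0.40b} |χ(x)|² dx.
Since A² = 1/(b^3/4), this is the region integral divided by the full normalization integral.
Substituting u = x/b, A² and the length scale cancel in the ratio: P = ∫_{0}^{0.40} u^2·e^(-2·u) du / ∫_{0}^{∞} u^2·e^(-2·u) du.
With ∫ u^2·e^(-2·u) du = -(2·u^2 + 2·u + 1)·e^(-2·u)/4 + C, the region integral is 1/4 - 53·e^(-4/5)/100 and the full one is 1/4.
The result is P = 0.04742.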